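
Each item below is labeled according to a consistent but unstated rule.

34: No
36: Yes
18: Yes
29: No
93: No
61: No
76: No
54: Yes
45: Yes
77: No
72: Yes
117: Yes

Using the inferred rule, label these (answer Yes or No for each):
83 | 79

The rule appears to be: multiple of 9.
83 — 83 = 9·9 + 2, hence No. 79 — 79 = 9·8 + 7, hence No.

No, No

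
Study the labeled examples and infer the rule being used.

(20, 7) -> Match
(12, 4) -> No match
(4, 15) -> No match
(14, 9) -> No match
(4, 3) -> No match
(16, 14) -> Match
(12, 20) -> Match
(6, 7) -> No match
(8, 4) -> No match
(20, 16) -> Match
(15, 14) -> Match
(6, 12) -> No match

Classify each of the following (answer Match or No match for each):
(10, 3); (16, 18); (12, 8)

No match, Match, No match

The common property of the 'Match' items is: sum ≥ 27. No 'No match' item has it.
No match: (10, 3), since 10+3 = 13. Match: (16, 18), since 16+18 = 34. No match: (12, 8), since 12+8 = 20.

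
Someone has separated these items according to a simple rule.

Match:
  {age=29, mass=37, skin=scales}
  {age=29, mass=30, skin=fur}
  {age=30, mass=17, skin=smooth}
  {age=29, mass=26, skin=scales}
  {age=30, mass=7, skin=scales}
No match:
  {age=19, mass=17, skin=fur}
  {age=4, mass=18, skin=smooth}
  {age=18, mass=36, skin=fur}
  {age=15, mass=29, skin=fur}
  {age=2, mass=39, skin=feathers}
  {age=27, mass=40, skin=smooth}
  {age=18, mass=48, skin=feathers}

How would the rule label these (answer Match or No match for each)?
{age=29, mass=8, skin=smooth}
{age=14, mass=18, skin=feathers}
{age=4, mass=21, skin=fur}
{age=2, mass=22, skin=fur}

Match, No match, No match, No match

The simplest hypothesis consistent with all the labels is: age ≥ 29.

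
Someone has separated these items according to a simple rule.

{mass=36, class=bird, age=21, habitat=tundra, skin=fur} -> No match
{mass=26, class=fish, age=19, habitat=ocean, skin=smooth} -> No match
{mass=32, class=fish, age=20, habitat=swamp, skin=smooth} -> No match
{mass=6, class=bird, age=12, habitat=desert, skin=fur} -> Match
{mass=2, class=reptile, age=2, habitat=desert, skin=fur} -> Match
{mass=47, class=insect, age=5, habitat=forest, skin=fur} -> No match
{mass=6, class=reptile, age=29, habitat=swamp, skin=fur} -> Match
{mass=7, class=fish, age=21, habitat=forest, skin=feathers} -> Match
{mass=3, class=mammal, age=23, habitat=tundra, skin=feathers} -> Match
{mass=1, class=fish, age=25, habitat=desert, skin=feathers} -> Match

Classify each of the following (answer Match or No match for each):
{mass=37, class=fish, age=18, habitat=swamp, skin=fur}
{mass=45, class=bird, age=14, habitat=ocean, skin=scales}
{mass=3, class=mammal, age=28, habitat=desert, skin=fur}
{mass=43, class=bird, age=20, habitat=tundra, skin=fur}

All 'Match' examples share one property — mass ≤ 7 — and every 'No match' example lacks it.
No match: {mass=37, class=fish, age=18, habitat=swamp, skin=fur}, since mass = 37.
No match: {mass=45, class=bird, age=14, habitat=ocean, skin=scales}, since mass = 45.
Match: {mass=3, class=mammal, age=28, habitat=desert, skin=fur}, since mass = 3.
No match: {mass=43, class=bird, age=20, habitat=tundra, skin=fur}, since mass = 43.

No match, No match, Match, No match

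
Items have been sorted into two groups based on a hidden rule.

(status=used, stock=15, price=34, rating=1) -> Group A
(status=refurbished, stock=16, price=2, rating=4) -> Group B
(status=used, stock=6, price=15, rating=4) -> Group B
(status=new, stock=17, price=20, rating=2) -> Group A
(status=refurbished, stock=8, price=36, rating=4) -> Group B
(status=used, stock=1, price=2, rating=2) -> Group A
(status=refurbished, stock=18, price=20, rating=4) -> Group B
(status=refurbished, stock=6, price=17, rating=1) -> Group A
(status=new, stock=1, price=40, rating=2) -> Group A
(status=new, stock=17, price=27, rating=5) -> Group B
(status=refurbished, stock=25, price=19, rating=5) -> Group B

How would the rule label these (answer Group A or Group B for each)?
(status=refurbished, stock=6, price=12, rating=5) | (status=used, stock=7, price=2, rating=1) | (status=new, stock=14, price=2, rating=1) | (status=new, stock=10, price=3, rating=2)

Group B, Group A, Group A, Group A

The rule appears to be: rating ≤ 2.
(status=refurbished, stock=6, price=12, rating=5) → rating = 5 → Group B. (status=used, stock=7, price=2, rating=1) → rating = 1 → Group A. (status=new, stock=14, price=2, rating=1) → rating = 1 → Group A. (status=new, stock=10, price=3, rating=2) → rating = 2 → Group A.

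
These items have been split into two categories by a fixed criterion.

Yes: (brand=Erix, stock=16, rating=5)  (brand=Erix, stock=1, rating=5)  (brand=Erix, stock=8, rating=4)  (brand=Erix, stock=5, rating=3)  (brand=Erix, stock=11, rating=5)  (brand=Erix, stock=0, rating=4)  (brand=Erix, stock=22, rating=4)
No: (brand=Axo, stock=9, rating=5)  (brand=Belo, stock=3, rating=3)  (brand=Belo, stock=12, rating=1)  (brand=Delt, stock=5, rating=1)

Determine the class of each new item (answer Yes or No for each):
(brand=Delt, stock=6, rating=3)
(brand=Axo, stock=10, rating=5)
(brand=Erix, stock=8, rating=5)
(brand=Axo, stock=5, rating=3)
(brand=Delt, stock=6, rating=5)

Rule: brand is Erix. This holds for each 'Yes' example and fails for each 'No' one.
(brand=Delt, stock=6, rating=3) → brand is Delt → No. (brand=Axo, stock=10, rating=5) → brand is Axo → No. (brand=Erix, stock=8, rating=5) → brand is Erix → Yes. (brand=Axo, stock=5, rating=3) → brand is Axo → No. (brand=Delt, stock=6, rating=5) → brand is Delt → No.

No, No, Yes, No, No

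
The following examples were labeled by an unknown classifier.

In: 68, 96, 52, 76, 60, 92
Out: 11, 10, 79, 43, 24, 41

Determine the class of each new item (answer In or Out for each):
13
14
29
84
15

Out, Out, Out, In, Out

The classifier is using: even AND at least 41.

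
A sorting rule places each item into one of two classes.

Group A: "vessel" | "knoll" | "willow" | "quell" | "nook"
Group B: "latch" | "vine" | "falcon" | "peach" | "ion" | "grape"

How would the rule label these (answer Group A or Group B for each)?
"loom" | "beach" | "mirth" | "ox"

Group A, Group B, Group B, Group B

Rule: has a double letter. This holds for each 'Group A' example and fails for each 'Group B' one.
"loom": 'oo' doubled — meets the rule, so Group A. "beach": no doubled letter — does not fit, so Group B. "mirth": no doubled letter — does not fit, so Group B. "ox": no doubled letter — does not fit, so Group B.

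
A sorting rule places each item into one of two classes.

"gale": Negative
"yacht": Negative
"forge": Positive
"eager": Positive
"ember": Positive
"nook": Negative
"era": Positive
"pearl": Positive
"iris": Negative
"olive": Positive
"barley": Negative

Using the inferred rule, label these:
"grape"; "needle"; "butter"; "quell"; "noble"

Rule: odd length AND contains 'e'. This holds for each 'Positive' example and fails for each 'Negative' one.
Positive: "grape", since length 5, has 'e'.
Negative: "needle", since length 6, has 'e'.
Negative: "butter", since length 6, has 'e'.
Positive: "quell", since length 5, has 'e'.
Positive: "noble", since length 5, has 'e'.

Positive, Negative, Negative, Positive, Positive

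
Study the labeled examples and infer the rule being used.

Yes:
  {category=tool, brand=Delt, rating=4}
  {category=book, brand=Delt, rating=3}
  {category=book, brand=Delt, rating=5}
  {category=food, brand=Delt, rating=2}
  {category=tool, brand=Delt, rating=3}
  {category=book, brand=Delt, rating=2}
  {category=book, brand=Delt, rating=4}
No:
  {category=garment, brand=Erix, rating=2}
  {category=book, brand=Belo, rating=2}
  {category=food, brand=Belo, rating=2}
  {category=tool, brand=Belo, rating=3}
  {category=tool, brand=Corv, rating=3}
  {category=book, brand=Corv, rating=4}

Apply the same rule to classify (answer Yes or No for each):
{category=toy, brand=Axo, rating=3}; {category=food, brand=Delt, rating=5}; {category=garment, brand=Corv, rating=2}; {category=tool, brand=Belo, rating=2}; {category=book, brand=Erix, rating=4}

Checking candidate rules against both groups, what survives is: brand is Delt.
{category=toy, brand=Axo, rating=3}: brand is Axo, doesn't qualify → No. {category=food, brand=Delt, rating=5}: brand is Delt, checks out → Yes. {category=garment, brand=Corv, rating=2}: brand is Corv, doesn't qualify → No. {category=tool, brand=Belo, rating=2}: brand is Belo, doesn't qualify → No. {category=book, brand=Erix, rating=4}: brand is Erix, doesn't qualify → No.

No, Yes, No, No, No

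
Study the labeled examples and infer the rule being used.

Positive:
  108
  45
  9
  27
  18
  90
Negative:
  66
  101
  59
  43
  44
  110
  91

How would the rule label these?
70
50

Negative, Negative

The common property of the 'Positive' items is: multiple of 9. No 'Negative' item has it.
70: 70 = 9·7 + 7 — does not satisfy this, so Negative. 50: 50 = 9·5 + 5 — does not satisfy this, so Negative.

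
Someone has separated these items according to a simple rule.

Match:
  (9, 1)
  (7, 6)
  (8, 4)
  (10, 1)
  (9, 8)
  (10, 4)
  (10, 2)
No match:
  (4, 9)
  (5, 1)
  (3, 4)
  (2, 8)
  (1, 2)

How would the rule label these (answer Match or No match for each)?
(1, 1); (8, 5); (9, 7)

No match, Match, Match

Every 'Match' example satisfies: first ≥ 6. None of the 'No match' examples do.
(1, 1): first 1, doesn't qualify → No match. (8, 5): first 8, passes → Match. (9, 7): first 9, passes → Match.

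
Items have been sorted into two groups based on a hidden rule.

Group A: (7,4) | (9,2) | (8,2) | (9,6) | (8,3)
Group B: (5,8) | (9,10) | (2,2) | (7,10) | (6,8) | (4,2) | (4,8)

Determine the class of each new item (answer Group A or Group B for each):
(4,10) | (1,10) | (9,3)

Group B, Group B, Group A

The distinguishing property — first > second AND sum ≥ 10 — holds for all the 'Group A' cases and none of the 'Group B' cases.
(4,10) → 4 < 10, 4+10 = 14 → Group B.
(1,10) → 1 < 10, 1+10 = 11 → Group B.
(9,3) → 9 > 3, 9+3 = 12 → Group A.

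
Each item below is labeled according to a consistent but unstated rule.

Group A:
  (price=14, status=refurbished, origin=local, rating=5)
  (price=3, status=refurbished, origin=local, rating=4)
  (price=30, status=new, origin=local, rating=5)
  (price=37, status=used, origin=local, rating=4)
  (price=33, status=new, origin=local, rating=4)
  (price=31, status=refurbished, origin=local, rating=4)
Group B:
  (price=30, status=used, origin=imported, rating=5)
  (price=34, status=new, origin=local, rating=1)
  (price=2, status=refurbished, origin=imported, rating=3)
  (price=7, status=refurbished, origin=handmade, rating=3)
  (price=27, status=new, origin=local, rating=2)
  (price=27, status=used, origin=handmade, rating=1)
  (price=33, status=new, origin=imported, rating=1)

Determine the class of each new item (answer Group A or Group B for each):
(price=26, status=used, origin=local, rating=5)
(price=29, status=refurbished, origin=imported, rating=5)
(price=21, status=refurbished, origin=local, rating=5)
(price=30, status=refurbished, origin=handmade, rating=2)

'Group A' ⟺ origin is local AND rating ≥ 3.
(price=26, status=used, origin=local, rating=5): origin is local, rating = 5 — satisfies this, so Group A.
(price=29, status=refurbished, origin=imported, rating=5): origin is imported, rating = 5 — lacks this property, so Group B.
(price=21, status=refurbished, origin=local, rating=5): origin is local, rating = 5 — satisfies this, so Group A.
(price=30, status=refurbished, origin=handmade, rating=2): origin is handmade, rating = 2 — lacks this property, so Group B.

Group A, Group B, Group A, Group B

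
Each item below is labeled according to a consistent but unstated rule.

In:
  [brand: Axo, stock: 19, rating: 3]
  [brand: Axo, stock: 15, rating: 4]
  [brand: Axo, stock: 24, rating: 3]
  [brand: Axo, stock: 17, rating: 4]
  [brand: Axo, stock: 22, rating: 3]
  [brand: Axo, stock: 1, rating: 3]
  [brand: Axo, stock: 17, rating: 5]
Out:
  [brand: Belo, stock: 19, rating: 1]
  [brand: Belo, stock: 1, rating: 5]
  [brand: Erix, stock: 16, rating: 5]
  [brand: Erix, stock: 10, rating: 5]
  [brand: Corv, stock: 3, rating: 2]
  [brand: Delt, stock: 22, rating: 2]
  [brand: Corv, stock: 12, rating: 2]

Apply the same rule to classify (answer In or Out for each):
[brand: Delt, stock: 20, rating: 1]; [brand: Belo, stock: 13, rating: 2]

'In' ⟺ brand is Axo.
[brand: Delt, stock: 20, rating: 1] — brand is Delt, hence Out. [brand: Belo, stock: 13, rating: 2] — brand is Belo, hence Out.

Out, Out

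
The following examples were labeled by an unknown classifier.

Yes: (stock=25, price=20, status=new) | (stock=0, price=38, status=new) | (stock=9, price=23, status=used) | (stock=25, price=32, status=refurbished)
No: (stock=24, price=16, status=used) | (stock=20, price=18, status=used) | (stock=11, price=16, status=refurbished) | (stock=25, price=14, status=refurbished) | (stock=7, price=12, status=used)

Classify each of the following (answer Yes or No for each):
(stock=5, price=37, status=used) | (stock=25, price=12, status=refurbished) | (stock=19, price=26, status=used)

Yes, No, Yes

The pattern is that an item is 'Yes' exactly when: price ≥ 20.
(stock=5, price=37, status=used): Yes (price = 37).
(stock=25, price=12, status=refurbished): No (price = 12).
(stock=19, price=26, status=used): Yes (price = 26).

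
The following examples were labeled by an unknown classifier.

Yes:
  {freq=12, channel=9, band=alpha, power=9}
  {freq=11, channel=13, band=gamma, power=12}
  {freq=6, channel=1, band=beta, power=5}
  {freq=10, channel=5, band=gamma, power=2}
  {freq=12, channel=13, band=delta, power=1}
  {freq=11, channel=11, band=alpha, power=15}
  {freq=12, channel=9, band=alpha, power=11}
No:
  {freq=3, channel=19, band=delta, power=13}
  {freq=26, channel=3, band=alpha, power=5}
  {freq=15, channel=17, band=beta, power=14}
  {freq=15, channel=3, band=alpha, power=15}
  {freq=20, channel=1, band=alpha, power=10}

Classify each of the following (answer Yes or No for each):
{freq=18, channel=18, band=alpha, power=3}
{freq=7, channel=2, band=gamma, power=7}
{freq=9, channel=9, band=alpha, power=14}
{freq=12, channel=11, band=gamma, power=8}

A rule that fits every label: freq ≥ 6 AND freq ≤ 12 — true of each 'Yes' example, false of each 'No' one.
{freq=18, channel=18, band=alpha, power=3} → freq = 18 → No.
{freq=7, channel=2, band=gamma, power=7} → freq = 7 → Yes.
{freq=9, channel=9, band=alpha, power=14} → freq = 9 → Yes.
{freq=12, channel=11, band=gamma, power=8} → freq = 12 → Yes.

No, Yes, Yes, Yes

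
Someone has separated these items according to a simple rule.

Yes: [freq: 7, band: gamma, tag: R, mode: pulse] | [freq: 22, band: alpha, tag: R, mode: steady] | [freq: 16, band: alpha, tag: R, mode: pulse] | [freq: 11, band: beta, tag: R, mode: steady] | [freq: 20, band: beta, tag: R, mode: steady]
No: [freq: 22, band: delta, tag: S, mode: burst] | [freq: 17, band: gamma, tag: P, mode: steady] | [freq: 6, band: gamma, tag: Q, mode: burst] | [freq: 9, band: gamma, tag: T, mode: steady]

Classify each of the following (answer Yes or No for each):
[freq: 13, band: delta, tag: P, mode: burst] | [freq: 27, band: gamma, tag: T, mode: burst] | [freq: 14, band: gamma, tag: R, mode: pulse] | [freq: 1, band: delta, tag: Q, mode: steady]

No, No, Yes, No

The common property of the 'Yes' items is: tag is R. No 'No' item has it.
[freq: 13, band: delta, tag: P, mode: burst] — tag is P, hence No. [freq: 27, band: gamma, tag: T, mode: burst] — tag is T, hence No. [freq: 14, band: gamma, tag: R, mode: pulse] — tag is R, hence Yes. [freq: 1, band: delta, tag: Q, mode: steady] — tag is Q, hence No.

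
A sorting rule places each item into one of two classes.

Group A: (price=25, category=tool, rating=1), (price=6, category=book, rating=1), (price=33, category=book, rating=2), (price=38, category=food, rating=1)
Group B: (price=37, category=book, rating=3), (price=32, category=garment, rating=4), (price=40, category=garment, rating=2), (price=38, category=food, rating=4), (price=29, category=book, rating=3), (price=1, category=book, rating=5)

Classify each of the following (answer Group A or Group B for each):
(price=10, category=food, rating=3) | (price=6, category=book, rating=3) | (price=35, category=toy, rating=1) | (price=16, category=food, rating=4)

Group B, Group B, Group A, Group B

The pattern is that an item is 'Group A' exactly when: price ≤ 38 AND rating ≤ 2.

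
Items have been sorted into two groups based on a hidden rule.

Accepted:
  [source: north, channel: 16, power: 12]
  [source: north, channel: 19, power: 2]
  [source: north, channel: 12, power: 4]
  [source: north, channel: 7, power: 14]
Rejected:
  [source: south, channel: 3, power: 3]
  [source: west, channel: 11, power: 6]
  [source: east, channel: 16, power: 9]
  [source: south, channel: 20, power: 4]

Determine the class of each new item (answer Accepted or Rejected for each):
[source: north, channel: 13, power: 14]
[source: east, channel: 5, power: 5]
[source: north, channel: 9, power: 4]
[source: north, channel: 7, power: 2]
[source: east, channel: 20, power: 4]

A rule that fits every label: source is north — true of each 'Accepted' example, false of each 'Rejected' one.
Accepted: [source: north, channel: 13, power: 14], since source is north. Rejected: [source: east, channel: 5, power: 5], since source is east. Accepted: [source: north, channel: 9, power: 4], since source is north. Accepted: [source: north, channel: 7, power: 2], since source is north. Rejected: [source: east, channel: 20, power: 4], since source is east.

Accepted, Rejected, Accepted, Accepted, Rejected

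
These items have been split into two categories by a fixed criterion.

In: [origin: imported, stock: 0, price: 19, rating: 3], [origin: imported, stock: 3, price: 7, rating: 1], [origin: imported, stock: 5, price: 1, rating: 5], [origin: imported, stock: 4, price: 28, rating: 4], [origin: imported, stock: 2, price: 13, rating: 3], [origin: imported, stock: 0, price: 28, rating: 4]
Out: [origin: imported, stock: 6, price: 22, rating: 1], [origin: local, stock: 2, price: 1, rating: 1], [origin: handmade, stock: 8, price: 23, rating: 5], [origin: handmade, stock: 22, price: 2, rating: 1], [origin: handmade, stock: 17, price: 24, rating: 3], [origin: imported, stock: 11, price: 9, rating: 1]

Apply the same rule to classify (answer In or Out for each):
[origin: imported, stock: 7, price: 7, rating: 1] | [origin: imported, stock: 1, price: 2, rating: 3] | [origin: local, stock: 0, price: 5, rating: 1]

Out, In, Out

The distinguishing property — origin is imported AND stock ≤ 5 — holds for all the 'In' cases and none of the 'Out' cases.
[origin: imported, stock: 7, price: 7, rating: 1]: Out (origin is imported, stock = 7).
[origin: imported, stock: 1, price: 2, rating: 3]: In (origin is imported, stock = 1).
[origin: local, stock: 0, price: 5, rating: 1]: Out (origin is local, stock = 0).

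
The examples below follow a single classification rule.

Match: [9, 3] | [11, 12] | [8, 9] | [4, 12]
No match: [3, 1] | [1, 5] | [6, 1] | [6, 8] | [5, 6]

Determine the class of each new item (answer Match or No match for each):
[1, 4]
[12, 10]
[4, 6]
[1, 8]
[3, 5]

No match, Match, No match, No match, No match

The classifier is using: max ≥ 9.
No match: [1, 4], since max 4. Match: [12, 10], since max 12. No match: [4, 6], since max 6. No match: [1, 8], since max 8. No match: [3, 5], since max 5.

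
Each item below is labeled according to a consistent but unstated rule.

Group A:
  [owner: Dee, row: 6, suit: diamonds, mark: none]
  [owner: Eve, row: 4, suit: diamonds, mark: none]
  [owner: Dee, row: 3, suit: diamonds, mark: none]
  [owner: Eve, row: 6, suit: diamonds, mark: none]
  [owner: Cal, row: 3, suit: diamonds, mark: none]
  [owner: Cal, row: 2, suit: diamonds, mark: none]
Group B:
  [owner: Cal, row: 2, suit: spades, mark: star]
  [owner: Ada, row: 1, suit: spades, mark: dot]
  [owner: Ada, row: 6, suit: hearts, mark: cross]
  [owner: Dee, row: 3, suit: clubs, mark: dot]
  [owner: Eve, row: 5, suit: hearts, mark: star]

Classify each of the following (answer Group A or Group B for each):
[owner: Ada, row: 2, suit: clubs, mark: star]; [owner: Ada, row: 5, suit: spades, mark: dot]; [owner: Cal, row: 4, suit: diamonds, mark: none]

Rule: mark is none. This holds for each 'Group A' example and fails for each 'Group B' one.
[owner: Ada, row: 2, suit: clubs, mark: star] — mark is star, hence Group B. [owner: Ada, row: 5, suit: spades, mark: dot] — mark is dot, hence Group B. [owner: Cal, row: 4, suit: diamonds, mark: none] — mark is none, hence Group A.

Group B, Group B, Group A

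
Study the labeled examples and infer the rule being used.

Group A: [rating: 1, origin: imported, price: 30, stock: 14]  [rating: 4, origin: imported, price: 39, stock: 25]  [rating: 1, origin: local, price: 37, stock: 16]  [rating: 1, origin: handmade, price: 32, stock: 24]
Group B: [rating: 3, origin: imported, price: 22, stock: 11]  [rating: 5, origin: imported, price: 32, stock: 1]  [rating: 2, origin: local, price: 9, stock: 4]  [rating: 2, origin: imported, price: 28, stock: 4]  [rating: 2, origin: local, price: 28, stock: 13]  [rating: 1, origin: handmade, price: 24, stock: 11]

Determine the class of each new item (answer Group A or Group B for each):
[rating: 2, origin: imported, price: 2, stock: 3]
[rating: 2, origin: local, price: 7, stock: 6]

Group B, Group B

The common property of the 'Group A' items is: stock ≥ 14. No 'Group B' item has it.
[rating: 2, origin: imported, price: 2, stock: 3]: stock = 3, doesn't qualify → Group B. [rating: 2, origin: local, price: 7, stock: 6]: stock = 6, doesn't qualify → Group B.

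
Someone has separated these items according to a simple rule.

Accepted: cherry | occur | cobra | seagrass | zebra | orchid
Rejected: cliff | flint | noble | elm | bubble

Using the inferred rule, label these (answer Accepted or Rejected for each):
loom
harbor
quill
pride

The pattern is that an item is 'Accepted' exactly when: contains 'r'.

Rejected, Accepted, Rejected, Accepted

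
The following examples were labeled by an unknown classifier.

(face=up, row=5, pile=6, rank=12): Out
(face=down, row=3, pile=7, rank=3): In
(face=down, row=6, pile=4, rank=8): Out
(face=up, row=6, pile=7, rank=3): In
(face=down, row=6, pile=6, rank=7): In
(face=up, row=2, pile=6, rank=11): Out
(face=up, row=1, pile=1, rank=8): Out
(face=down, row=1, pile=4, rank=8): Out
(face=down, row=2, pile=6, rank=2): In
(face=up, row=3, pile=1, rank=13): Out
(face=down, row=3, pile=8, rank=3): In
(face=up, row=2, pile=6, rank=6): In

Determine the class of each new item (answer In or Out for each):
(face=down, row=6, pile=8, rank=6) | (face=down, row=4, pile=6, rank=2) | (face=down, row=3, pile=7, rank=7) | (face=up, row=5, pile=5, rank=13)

The common property of the 'In' items is: rank ≤ 7. No 'Out' item has it.
In: (face=down, row=6, pile=8, rank=6), since rank = 6. In: (face=down, row=4, pile=6, rank=2), since rank = 2. In: (face=down, row=3, pile=7, rank=7), since rank = 7. Out: (face=up, row=5, pile=5, rank=13), since rank = 13.

In, In, In, Out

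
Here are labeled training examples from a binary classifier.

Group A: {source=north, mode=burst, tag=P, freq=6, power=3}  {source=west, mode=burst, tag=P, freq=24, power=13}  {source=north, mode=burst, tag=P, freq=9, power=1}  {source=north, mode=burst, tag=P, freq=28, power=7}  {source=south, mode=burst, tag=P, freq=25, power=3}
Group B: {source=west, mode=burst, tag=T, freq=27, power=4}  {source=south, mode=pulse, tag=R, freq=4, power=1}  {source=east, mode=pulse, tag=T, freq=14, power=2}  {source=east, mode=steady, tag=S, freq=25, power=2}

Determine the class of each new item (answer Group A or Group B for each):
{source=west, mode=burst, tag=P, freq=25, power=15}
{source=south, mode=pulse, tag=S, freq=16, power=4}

Group A, Group B

The common property of the 'Group A' items is: tag is P. No 'Group B' item has it.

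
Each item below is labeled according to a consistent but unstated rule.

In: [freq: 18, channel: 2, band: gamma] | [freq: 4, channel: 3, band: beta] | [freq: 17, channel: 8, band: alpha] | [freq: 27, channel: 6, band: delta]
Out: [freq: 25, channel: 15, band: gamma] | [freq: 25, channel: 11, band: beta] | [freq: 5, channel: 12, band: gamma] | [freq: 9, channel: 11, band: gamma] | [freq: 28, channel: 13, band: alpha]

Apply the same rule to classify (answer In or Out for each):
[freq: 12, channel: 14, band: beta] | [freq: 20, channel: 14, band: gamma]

Out, Out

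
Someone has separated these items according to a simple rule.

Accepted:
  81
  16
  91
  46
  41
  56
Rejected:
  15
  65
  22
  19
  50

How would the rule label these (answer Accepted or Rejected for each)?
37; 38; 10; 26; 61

Rejected, Rejected, Rejected, Accepted, Accepted

All 'Accepted' examples share one property — ≡ 1 (mod 5) — and every 'Rejected' example lacks it.
37 → 37 mod 5 = 2 → Rejected. 38 → 38 mod 5 = 3 → Rejected. 10 → 10 mod 5 = 0 → Rejected. 26 → 26 mod 5 = 1 → Accepted. 61 → 61 mod 5 = 1 → Accepted.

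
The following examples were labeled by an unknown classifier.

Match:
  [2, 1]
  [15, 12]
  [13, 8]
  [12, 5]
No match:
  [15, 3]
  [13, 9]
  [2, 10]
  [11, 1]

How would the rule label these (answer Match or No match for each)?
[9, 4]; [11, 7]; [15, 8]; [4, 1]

Match, No match, Match, Match

The distinguishing property — sum is odd — holds for all the 'Match' cases and none of the 'No match' cases.
[9, 4]: Match (9+4 = 13).
[11, 7]: No match (11+7 = 18).
[15, 8]: Match (15+8 = 23).
[4, 1]: Match (4+1 = 5).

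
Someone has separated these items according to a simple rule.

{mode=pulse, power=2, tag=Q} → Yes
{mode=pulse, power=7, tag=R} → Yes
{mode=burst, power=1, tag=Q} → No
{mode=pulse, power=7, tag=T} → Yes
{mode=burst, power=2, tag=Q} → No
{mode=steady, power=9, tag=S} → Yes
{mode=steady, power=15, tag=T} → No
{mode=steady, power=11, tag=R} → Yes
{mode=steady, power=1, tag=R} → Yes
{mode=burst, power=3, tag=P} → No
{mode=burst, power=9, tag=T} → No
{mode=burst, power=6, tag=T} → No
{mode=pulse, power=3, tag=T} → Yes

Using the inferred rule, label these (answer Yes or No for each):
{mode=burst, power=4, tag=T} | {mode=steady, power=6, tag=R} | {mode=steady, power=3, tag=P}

No, Yes, Yes

Every 'Yes' example satisfies: mode is not burst AND power ≤ 11. None of the 'No' examples do.
No: {mode=burst, power=4, tag=T}, since mode is burst, power = 4.
Yes: {mode=steady, power=6, tag=R}, since mode is steady, power = 6.
Yes: {mode=steady, power=3, tag=P}, since mode is steady, power = 3.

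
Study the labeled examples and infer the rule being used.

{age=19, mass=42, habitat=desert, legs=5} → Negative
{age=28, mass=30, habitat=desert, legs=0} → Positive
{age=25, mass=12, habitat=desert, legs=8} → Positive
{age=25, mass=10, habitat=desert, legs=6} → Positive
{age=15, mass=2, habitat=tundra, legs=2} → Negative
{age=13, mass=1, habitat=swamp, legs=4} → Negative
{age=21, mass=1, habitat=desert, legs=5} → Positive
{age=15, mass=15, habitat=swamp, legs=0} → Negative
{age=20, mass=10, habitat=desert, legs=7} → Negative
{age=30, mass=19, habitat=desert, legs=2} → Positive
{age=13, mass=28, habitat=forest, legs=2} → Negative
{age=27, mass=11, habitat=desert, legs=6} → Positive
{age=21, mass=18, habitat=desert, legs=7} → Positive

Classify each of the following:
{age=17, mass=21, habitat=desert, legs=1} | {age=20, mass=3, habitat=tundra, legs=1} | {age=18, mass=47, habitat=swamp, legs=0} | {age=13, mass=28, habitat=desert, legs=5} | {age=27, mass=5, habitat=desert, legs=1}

The simplest hypothesis consistent with all the labels is: age ≥ 21.
{age=17, mass=21, habitat=desert, legs=1}: age = 17, doesn't qualify → Negative. {age=20, mass=3, habitat=tundra, legs=1}: age = 20, doesn't qualify → Negative. {age=18, mass=47, habitat=swamp, legs=0}: age = 18, doesn't qualify → Negative. {age=13, mass=28, habitat=desert, legs=5}: age = 13, doesn't qualify → Negative. {age=27, mass=5, habitat=desert, legs=1}: age = 27, satisfies this → Positive.

Negative, Negative, Negative, Negative, Positive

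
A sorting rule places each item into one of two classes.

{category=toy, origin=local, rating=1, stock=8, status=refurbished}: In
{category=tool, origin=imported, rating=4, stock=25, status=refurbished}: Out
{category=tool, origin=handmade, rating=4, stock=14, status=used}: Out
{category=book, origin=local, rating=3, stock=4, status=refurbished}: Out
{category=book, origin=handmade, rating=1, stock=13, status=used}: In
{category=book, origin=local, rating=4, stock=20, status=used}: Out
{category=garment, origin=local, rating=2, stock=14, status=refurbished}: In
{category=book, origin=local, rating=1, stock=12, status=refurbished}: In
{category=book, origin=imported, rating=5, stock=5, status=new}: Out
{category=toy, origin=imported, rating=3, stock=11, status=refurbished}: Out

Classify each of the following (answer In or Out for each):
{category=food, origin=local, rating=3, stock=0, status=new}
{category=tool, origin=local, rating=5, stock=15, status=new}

Out, Out

One predicate separates the groups cleanly: rating ≤ 2.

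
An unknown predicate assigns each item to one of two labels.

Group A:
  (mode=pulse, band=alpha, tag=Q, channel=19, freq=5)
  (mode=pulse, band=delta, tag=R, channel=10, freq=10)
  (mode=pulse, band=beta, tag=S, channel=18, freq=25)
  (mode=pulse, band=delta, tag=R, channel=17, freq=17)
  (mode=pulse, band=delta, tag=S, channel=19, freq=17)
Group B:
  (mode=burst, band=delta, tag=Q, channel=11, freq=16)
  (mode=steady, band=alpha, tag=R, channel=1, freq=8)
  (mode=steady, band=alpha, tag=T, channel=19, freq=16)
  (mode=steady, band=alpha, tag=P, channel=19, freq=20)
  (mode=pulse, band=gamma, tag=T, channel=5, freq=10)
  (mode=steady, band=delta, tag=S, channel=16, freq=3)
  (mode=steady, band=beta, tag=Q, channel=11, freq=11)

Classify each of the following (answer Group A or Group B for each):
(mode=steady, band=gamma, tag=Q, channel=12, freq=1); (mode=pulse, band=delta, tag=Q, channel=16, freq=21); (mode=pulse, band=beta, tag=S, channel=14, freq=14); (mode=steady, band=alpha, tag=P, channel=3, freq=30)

Group B, Group A, Group A, Group B

A rule that fits every label: mode is pulse AND channel ≥ 10 — true of each 'Group A' example, false of each 'Group B' one.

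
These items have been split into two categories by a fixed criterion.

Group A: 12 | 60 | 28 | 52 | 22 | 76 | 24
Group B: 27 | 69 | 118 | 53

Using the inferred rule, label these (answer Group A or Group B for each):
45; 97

Rule: even AND at most 76. This holds for each 'Group A' example and fails for each 'Group B' one.
45 — 45 is odd, 45 ≤ 76, hence Group B.
97 — 97 is odd, 97 > 76, hence Group B.

Group B, Group B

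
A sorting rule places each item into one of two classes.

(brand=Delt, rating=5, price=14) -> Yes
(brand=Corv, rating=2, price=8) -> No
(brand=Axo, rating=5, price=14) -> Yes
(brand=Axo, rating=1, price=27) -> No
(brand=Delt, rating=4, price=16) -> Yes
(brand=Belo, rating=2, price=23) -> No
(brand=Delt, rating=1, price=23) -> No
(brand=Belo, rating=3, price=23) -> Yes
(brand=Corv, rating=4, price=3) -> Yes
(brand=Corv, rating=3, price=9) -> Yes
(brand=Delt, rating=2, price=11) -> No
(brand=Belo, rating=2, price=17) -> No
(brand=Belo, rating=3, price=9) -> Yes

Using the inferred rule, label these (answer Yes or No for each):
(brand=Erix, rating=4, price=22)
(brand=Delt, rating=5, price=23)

Yes, Yes

The classifier is using: rating ≥ 3.
Yes: (brand=Erix, rating=4, price=22), since rating = 4. Yes: (brand=Delt, rating=5, price=23), since rating = 5.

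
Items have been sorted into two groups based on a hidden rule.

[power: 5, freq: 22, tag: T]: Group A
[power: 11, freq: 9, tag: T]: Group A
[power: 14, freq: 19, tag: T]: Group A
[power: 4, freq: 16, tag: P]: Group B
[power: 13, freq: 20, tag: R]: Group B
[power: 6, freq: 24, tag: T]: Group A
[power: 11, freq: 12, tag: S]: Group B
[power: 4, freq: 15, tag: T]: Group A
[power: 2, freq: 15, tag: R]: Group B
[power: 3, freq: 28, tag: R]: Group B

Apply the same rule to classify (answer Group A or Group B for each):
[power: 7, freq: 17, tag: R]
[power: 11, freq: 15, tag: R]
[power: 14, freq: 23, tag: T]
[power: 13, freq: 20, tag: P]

The distinguishing property — tag is T — holds for all the 'Group A' cases and none of the 'Group B' cases.
[power: 7, freq: 17, tag: R]: tag is R, fails this test → Group B.
[power: 11, freq: 15, tag: R]: tag is R, fails this test → Group B.
[power: 14, freq: 23, tag: T]: tag is T, matches → Group A.
[power: 13, freq: 20, tag: P]: tag is P, fails this test → Group B.

Group B, Group B, Group A, Group B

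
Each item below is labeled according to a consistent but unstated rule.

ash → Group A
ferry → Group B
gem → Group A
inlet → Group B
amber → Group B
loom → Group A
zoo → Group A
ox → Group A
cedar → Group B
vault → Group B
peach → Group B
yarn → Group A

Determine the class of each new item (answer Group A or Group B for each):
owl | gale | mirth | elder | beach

All 'Group A' examples share one property — length ≤ 4 — and every 'Group B' example lacks it.
owl — length 3, hence Group A.
gale — length 4, hence Group A.
mirth — length 5, hence Group B.
elder — length 5, hence Group B.
beach — length 5, hence Group B.

Group A, Group A, Group B, Group B, Group B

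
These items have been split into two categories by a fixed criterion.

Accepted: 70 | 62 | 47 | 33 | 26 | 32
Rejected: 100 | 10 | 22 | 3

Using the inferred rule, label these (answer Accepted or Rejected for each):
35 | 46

The rule appears to be: digit sum ≥ 5.
35: digit sum 3+5 = 8 — passes, so Accepted.
46: digit sum 4+6 = 10 — passes, so Accepted.

Accepted, Accepted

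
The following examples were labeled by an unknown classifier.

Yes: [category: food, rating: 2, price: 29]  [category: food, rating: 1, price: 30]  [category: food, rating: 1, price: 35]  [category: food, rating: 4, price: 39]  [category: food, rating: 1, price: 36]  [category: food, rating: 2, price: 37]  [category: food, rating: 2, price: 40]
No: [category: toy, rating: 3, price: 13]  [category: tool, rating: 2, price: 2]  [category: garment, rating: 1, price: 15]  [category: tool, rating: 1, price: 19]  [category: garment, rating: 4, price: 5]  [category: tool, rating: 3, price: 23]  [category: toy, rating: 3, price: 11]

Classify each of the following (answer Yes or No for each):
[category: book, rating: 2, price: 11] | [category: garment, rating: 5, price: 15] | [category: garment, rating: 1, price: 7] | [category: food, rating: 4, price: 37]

The pattern is that an item is 'Yes' exactly when: category is food.
[category: book, rating: 2, price: 11] → category is book → No.
[category: garment, rating: 5, price: 15] → category is garment → No.
[category: garment, rating: 1, price: 7] → category is garment → No.
[category: food, rating: 4, price: 37] → category is food → Yes.

No, No, No, Yes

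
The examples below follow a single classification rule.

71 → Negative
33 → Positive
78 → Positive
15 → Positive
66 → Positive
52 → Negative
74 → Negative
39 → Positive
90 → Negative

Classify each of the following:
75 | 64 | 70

The common property of the 'Positive' items is: multiple of 3 AND at most 78. No 'Negative' item has it.
75 → 75 = 3·25, 75 ≤ 78 → Positive. 64 → 64 = 3·21 + 1, 64 ≤ 78 → Negative. 70 → 70 = 3·23 + 1, 70 ≤ 78 → Negative.

Positive, Negative, Negative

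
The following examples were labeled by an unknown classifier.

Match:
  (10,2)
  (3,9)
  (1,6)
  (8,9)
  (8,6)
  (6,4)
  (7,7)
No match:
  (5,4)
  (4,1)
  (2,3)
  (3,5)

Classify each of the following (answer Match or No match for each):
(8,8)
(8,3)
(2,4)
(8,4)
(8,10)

Match, Match, No match, Match, Match

All 'Match' examples share one property — max ≥ 6 — and every 'No match' example lacks it.
(8,8): max 8 — fits, so Match. (8,3): max 8 — fits, so Match. (2,4): max 4 — lacks this property, so No match. (8,4): max 8 — fits, so Match. (8,10): max 10 — fits, so Match.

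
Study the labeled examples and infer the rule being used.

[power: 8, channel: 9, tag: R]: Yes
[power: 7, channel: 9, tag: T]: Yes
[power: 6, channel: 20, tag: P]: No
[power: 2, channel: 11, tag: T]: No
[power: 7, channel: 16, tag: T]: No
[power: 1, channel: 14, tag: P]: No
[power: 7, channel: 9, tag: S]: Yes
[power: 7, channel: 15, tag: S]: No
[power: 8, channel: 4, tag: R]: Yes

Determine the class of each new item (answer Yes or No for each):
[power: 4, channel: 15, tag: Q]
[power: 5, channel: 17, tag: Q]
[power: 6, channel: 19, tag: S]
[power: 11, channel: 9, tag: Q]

No, No, No, Yes

Rule: channel ≤ 9. This holds for each 'Yes' example and fails for each 'No' one.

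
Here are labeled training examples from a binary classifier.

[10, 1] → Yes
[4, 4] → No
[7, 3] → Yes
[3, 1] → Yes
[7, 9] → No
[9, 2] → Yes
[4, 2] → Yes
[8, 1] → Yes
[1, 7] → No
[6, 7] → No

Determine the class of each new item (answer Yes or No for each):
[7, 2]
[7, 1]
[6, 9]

The pattern is that an item is 'Yes' exactly when: first > second.
[7, 2]: Yes (7 > 2). [7, 1]: Yes (7 > 1). [6, 9]: No (6 < 9).

Yes, Yes, No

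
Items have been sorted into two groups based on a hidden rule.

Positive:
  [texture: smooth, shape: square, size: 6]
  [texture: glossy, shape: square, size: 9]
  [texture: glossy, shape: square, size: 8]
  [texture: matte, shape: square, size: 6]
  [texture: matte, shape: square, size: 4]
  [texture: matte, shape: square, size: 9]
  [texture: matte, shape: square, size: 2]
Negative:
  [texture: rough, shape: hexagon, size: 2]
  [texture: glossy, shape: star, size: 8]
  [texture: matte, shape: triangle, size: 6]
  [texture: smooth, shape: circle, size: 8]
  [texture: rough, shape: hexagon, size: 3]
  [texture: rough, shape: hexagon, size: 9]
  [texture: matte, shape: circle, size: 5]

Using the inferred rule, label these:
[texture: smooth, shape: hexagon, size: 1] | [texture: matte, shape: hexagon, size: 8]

Every 'Positive' example satisfies: shape is square. None of the 'Negative' examples do.
[texture: smooth, shape: hexagon, size: 1]: Negative (shape is hexagon).
[texture: matte, shape: hexagon, size: 8]: Negative (shape is hexagon).

Negative, Negative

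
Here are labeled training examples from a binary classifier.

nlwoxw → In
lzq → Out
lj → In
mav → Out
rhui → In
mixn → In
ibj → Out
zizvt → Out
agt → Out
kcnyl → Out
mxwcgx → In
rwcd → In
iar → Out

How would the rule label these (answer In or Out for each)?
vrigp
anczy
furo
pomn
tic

Out, Out, In, In, Out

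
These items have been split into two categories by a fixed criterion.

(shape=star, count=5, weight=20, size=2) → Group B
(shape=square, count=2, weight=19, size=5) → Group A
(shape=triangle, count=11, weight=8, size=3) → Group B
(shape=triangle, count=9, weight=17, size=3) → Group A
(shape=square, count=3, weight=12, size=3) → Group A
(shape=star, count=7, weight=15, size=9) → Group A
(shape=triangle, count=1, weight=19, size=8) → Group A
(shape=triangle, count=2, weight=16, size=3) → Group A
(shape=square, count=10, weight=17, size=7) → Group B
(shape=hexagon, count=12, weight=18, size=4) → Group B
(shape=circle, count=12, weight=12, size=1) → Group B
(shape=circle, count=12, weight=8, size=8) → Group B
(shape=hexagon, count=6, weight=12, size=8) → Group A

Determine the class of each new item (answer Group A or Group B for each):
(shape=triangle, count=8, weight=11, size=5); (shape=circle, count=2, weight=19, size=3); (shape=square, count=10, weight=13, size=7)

The pattern is that an item is 'Group A' exactly when: size ≥ 3 AND count ≤ 9.
(shape=triangle, count=8, weight=11, size=5): size = 5, count = 8 — fits, so Group A. (shape=circle, count=2, weight=19, size=3): size = 3, count = 2 — fits, so Group A. (shape=square, count=10, weight=13, size=7): size = 7, count = 10 — does not satisfy this, so Group B.

Group A, Group A, Group B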